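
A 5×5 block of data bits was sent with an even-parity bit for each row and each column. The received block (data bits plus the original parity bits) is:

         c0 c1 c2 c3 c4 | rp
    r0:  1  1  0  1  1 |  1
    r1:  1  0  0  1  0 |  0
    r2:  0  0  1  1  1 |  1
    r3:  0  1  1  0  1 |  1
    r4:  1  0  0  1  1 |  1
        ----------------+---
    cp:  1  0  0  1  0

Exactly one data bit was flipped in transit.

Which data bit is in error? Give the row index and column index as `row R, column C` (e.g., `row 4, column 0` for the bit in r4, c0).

Recompute each row's even parity and compare to rp:
  r0: data parity 0, sent rp 1 → mismatch
  r1: data parity 0, sent rp 0 → ok
  r2: data parity 1, sent rp 1 → ok
  r3: data parity 1, sent rp 1 → ok
  r4: data parity 1, sent rp 1 → ok
Recompute each column's even parity and compare to cp:
  c0: data parity 1, sent cp 1 → ok
  c1: data parity 0, sent cp 0 → ok
  c2: data parity 0, sent cp 0 → ok
  c3: data parity 0, sent cp 1 → mismatch
  c4: data parity 0, sent cp 0 → ok
Exactly one row (r0) and one column (c3) fail → the flipped bit is at their intersection.

row 0, column 3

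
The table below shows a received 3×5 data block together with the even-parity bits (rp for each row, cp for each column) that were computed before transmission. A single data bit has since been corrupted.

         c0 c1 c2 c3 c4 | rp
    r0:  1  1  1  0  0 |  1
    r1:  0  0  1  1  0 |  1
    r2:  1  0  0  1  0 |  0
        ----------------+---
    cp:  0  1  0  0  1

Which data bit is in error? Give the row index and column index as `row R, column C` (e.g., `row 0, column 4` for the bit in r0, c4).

row 1, column 4

Recompute each row's even parity and compare to rp:
  r0: data parity 1, sent rp 1 → ok
  r1: data parity 0, sent rp 1 → mismatch
  r2: data parity 0, sent rp 0 → ok
Recompute each column's even parity and compare to cp:
  c0: data parity 0, sent cp 0 → ok
  c1: data parity 1, sent cp 1 → ok
  c2: data parity 0, sent cp 0 → ok
  c3: data parity 0, sent cp 0 → ok
  c4: data parity 0, sent cp 1 → mismatch
Exactly one row (r1) and one column (c4) fail → the flipped bit is at their intersection.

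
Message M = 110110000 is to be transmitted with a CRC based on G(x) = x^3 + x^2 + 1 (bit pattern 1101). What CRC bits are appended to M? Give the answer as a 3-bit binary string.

001

Append 3 zeros: 110110000000. Divide by 1101 (XOR where the leading bit is 1):
  pos 0: 1101 XOR 1101 = 0000
  pos 4: 1000 XOR 1101 = 0101
  pos 5: 1010 XOR 1101 = 0111
  pos 6: 1110 XOR 1101 = 0011
  pos 8: 1100 XOR 1101 = 0001
Remainder (last 3 bits) = 001. This is the CRC / FCS.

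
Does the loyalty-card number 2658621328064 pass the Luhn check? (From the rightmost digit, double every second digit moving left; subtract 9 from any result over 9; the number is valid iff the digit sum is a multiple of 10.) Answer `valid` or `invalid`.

From the right, keep odd positions and double even positions (subtract 9 from any doubled value over 9):
  doubled (positions 2,4,...): 3 7 6 4 7 3 → sum 30
  kept (positions 1,3,...): 4 0 2 1 6 5 2 → sum 20
Total = 50.
50 mod 10 = 0, so the number is valid.

valid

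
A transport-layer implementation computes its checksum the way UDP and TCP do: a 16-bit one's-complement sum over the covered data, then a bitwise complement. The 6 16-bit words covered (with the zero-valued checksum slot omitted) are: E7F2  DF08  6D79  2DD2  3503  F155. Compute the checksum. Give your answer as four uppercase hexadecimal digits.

775F

One's-complement addition (fold any carry out of bit 15 back into bit 0):
  0xE7F2 + 0xDF08 = 0x1C6FA → wrap carry → 0xC6FB
  0xC6FB + 0x6D79 = 0x13474 → wrap carry → 0x3475
  0x3475 + 0x2DD2 = 0x06247
  0x6247 + 0x3503 = 0x0974A
  0x974A + 0xF155 = 0x1889F → wrap carry → 0x88A0
One's-complement sum = 0x88A0.
Checksum = ~0x88A0 & 0xFFFF = 0x775F.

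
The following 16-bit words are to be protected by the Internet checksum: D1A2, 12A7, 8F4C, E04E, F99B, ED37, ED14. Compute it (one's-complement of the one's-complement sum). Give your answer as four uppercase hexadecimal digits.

One's-complement addition (fold any carry out of bit 15 back into bit 0):
  0xD1A2 + 0x12A7 = 0x0E449
  0xE449 + 0x8F4C = 0x17395 → wrap carry → 0x7396
  0x7396 + 0xE04E = 0x153E4 → wrap carry → 0x53E5
  0x53E5 + 0xF99B = 0x14D80 → wrap carry → 0x4D81
  0x4D81 + 0xED37 = 0x13AB8 → wrap carry → 0x3AB9
  0x3AB9 + 0xED14 = 0x127CD → wrap carry → 0x27CE
One's-complement sum = 0x27CE.
Checksum = ~0x27CE & 0xFFFF = 0xD831.

D831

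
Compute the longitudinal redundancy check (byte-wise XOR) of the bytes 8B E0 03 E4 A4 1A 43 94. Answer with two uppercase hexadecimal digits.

XOR the bytes together:
  start with 0x8B
  0x8B ⊕ 0xE0 = 0x6B
  0x6B ⊕ 0x03 = 0x68
  0x68 ⊕ 0xE4 = 0x8C
  0x8C ⊕ 0xA4 = 0x28
  0x28 ⊕ 0x1A = 0x32
  0x32 ⊕ 0x43 = 0x71
  0x71 ⊕ 0x94 = 0xE5

E5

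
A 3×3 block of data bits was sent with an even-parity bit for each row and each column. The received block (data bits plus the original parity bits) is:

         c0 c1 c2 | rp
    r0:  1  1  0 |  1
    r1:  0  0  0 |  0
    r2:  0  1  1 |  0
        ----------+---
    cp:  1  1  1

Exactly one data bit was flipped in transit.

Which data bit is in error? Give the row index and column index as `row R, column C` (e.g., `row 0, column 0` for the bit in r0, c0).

row 0, column 1

Recompute each row's even parity and compare to rp:
  r0: data parity 0, sent rp 1 → mismatch
  r1: data parity 0, sent rp 0 → ok
  r2: data parity 0, sent rp 0 → ok
Recompute each column's even parity and compare to cp:
  c0: data parity 1, sent cp 1 → ok
  c1: data parity 0, sent cp 1 → mismatch
  c2: data parity 1, sent cp 1 → ok
Exactly one row (r0) and one column (c1) fail → the flipped bit is at their intersection.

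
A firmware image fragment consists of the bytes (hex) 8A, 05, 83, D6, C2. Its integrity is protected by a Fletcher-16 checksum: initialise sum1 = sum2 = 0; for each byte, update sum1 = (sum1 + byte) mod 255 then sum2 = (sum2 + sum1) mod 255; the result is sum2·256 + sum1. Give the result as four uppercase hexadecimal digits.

Running sums (mod 255):
  after byte 0 (8A): sum1=138, sum2=138
  after byte 1 (05): sum1=143, sum2=26
  after byte 2 (83): sum1=19, sum2=45
  after byte 3 (D6): sum1=233, sum2=23
  after byte 4 (C2): sum1=172, sum2=195
Checksum = sum2·256 + sum1 = 195·256 + 172 = 50092 = 0xC3AC.

C3AC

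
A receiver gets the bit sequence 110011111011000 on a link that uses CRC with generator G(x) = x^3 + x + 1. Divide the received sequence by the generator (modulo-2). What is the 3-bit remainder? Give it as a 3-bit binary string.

Modulo-2 division of 110011111011000 by 1011:
  pos 0: 1100 XOR 1011 = 0111
  pos 1: 1111 XOR 1011 = 0100
  pos 2: 1001 XOR 1011 = 0010
  pos 4: 1011 XOR 1011 = 0000
  pos 8: 1011 XOR 1011 = 0000
Remainder = 000 (zero — the frame passes the CRC check).

000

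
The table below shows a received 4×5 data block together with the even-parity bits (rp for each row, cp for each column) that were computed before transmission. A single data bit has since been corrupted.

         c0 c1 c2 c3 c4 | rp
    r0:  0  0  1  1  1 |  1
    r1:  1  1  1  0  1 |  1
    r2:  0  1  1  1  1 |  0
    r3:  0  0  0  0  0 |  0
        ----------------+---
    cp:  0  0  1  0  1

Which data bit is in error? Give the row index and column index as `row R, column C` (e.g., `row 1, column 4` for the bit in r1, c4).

row 1, column 0

Recompute each row's even parity and compare to rp:
  r0: data parity 1, sent rp 1 → ok
  r1: data parity 0, sent rp 1 → mismatch
  r2: data parity 0, sent rp 0 → ok
  r3: data parity 0, sent rp 0 → ok
Recompute each column's even parity and compare to cp:
  c0: data parity 1, sent cp 0 → mismatch
  c1: data parity 0, sent cp 0 → ok
  c2: data parity 1, sent cp 1 → ok
  c3: data parity 0, sent cp 0 → ok
  c4: data parity 1, sent cp 1 → ok
Exactly one row (r1) and one column (c0) fail → the flipped bit is at their intersection.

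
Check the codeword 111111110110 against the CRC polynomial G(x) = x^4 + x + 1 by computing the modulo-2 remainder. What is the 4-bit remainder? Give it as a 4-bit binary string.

Modulo-2 division of 111111110110 by 10011:
  pos 0: 11111 XOR 10011 = 01100
  pos 1: 11001 XOR 10011 = 01010
  pos 2: 10101 XOR 10011 = 00110
  pos 4: 11010 XOR 10011 = 01001
  pos 5: 10011 XOR 10011 = 00000
Remainder = 0010 (nonzero — an error is detected).

0010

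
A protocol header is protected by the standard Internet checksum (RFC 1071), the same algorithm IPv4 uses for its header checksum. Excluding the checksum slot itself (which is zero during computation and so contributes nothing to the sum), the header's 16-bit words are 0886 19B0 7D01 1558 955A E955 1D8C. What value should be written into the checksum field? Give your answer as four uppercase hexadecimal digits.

AF33

One's-complement addition (fold any carry out of bit 15 back into bit 0):
  0x0886 + 0x19B0 = 0x02236
  0x2236 + 0x7D01 = 0x09F37
  0x9F37 + 0x1558 = 0x0B48F
  0xB48F + 0x955A = 0x149E9 → wrap carry → 0x49EA
  0x49EA + 0xE955 = 0x1333F → wrap carry → 0x3340
  0x3340 + 0x1D8C = 0x050CC
One's-complement sum = 0x50CC.
Checksum = ~0x50CC & 0xFFFF = 0xAF33.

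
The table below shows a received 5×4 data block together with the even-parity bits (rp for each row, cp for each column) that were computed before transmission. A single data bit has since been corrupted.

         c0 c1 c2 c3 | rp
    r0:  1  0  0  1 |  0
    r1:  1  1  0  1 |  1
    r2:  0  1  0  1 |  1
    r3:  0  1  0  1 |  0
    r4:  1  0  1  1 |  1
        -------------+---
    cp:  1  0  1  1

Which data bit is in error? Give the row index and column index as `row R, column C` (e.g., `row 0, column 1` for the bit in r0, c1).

row 2, column 1

Recompute each row's even parity and compare to rp:
  r0: data parity 0, sent rp 0 → ok
  r1: data parity 1, sent rp 1 → ok
  r2: data parity 0, sent rp 1 → mismatch
  r3: data parity 0, sent rp 0 → ok
  r4: data parity 1, sent rp 1 → ok
Recompute each column's even parity and compare to cp:
  c0: data parity 1, sent cp 1 → ok
  c1: data parity 1, sent cp 0 → mismatch
  c2: data parity 1, sent cp 1 → ok
  c3: data parity 1, sent cp 1 → ok
Exactly one row (r2) and one column (c1) fail → the flipped bit is at their intersection.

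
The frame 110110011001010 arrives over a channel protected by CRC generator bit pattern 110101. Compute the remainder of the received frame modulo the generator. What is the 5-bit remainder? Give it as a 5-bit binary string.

00000

Modulo-2 division of 110110011001010 by 110101:
  pos 0: 110110 XOR 110101 = 000011
  pos 4: 110110 XOR 110101 = 000011
  pos 8: 110101 XOR 110101 = 000000
Remainder = 00000 (zero — the frame passes the CRC check).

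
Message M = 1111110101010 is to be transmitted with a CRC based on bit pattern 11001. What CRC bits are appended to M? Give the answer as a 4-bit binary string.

1110

Append 4 zeros: 11111101010100000. Divide by 11001 (XOR where the leading bit is 1):
  pos 0: 11111 XOR 11001 = 00110
  pos 2: 11010 XOR 11001 = 00011
  pos 5: 11101 XOR 11001 = 00100
  pos 7: 10001 XOR 11001 = 01000
  pos 8: 10000 XOR 11001 = 01001
  pos 9: 10010 XOR 11001 = 01011
  pos 10: 10110 XOR 11001 = 01111
  pos 11: 11110 XOR 11001 = 00111
Remainder (last 4 bits) = 1110. This is the CRC / FCS.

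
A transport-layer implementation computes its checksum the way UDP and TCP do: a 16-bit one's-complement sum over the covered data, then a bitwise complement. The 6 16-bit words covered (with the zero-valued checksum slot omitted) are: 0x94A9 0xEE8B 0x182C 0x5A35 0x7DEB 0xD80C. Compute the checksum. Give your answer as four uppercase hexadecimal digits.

B470

One's-complement addition (fold any carry out of bit 15 back into bit 0):
  0x94A9 + 0xEE8B = 0x18334 → wrap carry → 0x8335
  0x8335 + 0x182C = 0x09B61
  0x9B61 + 0x5A35 = 0x0F596
  0xF596 + 0x7DEB = 0x17381 → wrap carry → 0x7382
  0x7382 + 0xD80C = 0x14B8E → wrap carry → 0x4B8F
One's-complement sum = 0x4B8F.
Checksum = ~0x4B8F & 0xFFFF = 0xB470.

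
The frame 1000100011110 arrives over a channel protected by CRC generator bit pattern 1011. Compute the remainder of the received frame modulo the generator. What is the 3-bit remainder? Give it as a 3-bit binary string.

110

Modulo-2 division of 1000100011110 by 1011:
  pos 0: 1000 XOR 1011 = 0011
  pos 2: 1110 XOR 1011 = 0101
  pos 3: 1010 XOR 1011 = 0001
  pos 6: 1011 XOR 1011 = 0000
Remainder = 110 (nonzero — an error is detected).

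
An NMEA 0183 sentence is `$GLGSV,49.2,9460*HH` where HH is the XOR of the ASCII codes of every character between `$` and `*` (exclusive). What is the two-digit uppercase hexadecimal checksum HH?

53

XOR the ASCII codes of the payload characters:
  'G' = 0x47 → acc = 0x47
  'L' = 0x4C → acc = 0x0B
  'G' = 0x47 → acc = 0x4C
  'S' = 0x53 → acc = 0x1F
  'V' = 0x56 → acc = 0x49
  ',' = 0x2C → acc = 0x65
  '4' = 0x34 → acc = 0x51
  '9' = 0x39 → acc = 0x68
  '.' = 0x2E → acc = 0x46
  '2' = 0x32 → acc = 0x74
  ',' = 0x2C → acc = 0x58
  '9' = 0x39 → acc = 0x61
  '4' = 0x34 → acc = 0x55
  '6' = 0x36 → acc = 0x63
  '0' = 0x30 → acc = 0x53
Checksum = 0x53.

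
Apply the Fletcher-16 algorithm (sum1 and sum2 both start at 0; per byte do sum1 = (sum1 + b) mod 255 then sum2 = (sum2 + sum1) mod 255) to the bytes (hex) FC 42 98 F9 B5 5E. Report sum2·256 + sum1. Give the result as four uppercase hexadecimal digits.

Running sums (mod 255):
  after byte 0 (FC): sum1=252, sum2=252
  after byte 1 (42): sum1=63, sum2=60
  after byte 2 (98): sum1=215, sum2=20
  after byte 3 (F9): sum1=209, sum2=229
  after byte 4 (B5): sum1=135, sum2=109
  after byte 5 (5E): sum1=229, sum2=83
Checksum = sum2·256 + sum1 = 83·256 + 229 = 21477 = 0x53E5.

53E5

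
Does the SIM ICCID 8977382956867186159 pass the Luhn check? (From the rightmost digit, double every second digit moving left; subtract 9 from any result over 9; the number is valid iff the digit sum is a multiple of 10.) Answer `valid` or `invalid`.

valid

From the right, keep odd positions and double even positions (subtract 9 from any doubled value over 9):
  doubled (positions 2,4,...): 1 3 2 3 3 9 7 5 9 → sum 42
  kept (positions 1,3,...): 9 1 8 7 8 5 2 3 7 8 → sum 58
Total = 100.
100 mod 10 = 0, so the number is valid.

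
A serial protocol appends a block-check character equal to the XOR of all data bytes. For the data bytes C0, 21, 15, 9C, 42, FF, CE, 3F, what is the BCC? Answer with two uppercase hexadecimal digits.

XOR the bytes together:
  start with 0xC0
  0xC0 ⊕ 0x21 = 0xE1
  0xE1 ⊕ 0x15 = 0xF4
  0xF4 ⊕ 0x9C = 0x68
  0x68 ⊕ 0x42 = 0x2A
  0x2A ⊕ 0xFF = 0xD5
  0xD5 ⊕ 0xCE = 0x1B
  0x1B ⊕ 0x3F = 0x24

24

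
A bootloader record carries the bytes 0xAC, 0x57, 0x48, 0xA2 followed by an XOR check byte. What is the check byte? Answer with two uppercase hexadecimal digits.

11

XOR the bytes together:
  start with 0xAC
  0xAC ⊕ 0x57 = 0xFB
  0xFB ⊕ 0x48 = 0xB3
  0xB3 ⊕ 0xA2 = 0x11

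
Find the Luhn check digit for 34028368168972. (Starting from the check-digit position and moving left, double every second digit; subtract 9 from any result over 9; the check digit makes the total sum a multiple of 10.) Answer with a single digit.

Partial digits right→left: 2 7 9 8 6 1 8 6 3 8 2 0 4 3
Double every second digit counting from the check-digit position (so the 1st, 3rd, 5th, ... of the partial from the right).
  doubled (with −9 where >9): 4 9 3 7 6 4 8 → sum 41
  kept as-is: 7 8 1 6 8 0 3 → sum 33
Total = 41 + 33 = 74.
Check digit = (10 − (74 mod 10)) mod 10 = 6.

6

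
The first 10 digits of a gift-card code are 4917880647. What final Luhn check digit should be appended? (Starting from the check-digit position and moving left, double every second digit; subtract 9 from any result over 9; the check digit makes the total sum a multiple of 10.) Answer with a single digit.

Partial digits right→left: 7 4 6 0 8 8 7 1 9 4
Double every second digit counting from the check-digit position (so the 1st, 3rd, 5th, ... of the partial from the right).
  doubled (with −9 where >9): 5 3 7 5 9 → sum 29
  kept as-is: 4 0 8 1 4 → sum 17
Total = 29 + 17 = 46.
Check digit = (10 − (46 mod 10)) mod 10 = 4.

4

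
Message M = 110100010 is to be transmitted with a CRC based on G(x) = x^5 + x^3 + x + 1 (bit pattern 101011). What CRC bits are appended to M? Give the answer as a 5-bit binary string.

Append 5 zeros: 11010001000000. Divide by 101011 (XOR where the leading bit is 1):
  pos 0: 110100 XOR 101011 = 011111
  pos 1: 111110 XOR 101011 = 010101
  pos 2: 101011 XOR 101011 = 000000
Remainder (last 5 bits) = 00000. This is the CRC / FCS.

00000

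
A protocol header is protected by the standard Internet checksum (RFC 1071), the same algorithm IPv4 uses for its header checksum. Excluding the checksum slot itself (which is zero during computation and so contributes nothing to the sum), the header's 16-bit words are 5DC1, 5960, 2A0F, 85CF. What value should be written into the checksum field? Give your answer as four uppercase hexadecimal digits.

One's-complement addition (fold any carry out of bit 15 back into bit 0):
  0x5DC1 + 0x5960 = 0x0B721
  0xB721 + 0x2A0F = 0x0E130
  0xE130 + 0x85CF = 0x166FF → wrap carry → 0x6700
One's-complement sum = 0x6700.
Checksum = ~0x6700 & 0xFFFF = 0x98FF.

98FF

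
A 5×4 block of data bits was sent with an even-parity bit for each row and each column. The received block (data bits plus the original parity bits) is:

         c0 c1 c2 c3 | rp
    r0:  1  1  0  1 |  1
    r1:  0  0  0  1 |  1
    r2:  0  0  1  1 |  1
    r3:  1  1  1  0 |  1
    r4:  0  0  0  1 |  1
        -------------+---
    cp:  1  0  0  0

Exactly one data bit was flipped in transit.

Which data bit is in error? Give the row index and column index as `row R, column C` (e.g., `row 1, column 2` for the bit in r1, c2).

row 2, column 0

Recompute each row's even parity and compare to rp:
  r0: data parity 1, sent rp 1 → ok
  r1: data parity 1, sent rp 1 → ok
  r2: data parity 0, sent rp 1 → mismatch
  r3: data parity 1, sent rp 1 → ok
  r4: data parity 1, sent rp 1 → ok
Recompute each column's even parity and compare to cp:
  c0: data parity 0, sent cp 1 → mismatch
  c1: data parity 0, sent cp 0 → ok
  c2: data parity 0, sent cp 0 → ok
  c3: data parity 0, sent cp 0 → ok
Exactly one row (r2) and one column (c0) fail → the flipped bit is at their intersection.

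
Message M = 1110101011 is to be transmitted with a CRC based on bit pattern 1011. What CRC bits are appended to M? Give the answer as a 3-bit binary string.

000

Append 3 zeros: 1110101011000. Divide by 1011 (XOR where the leading bit is 1):
  pos 0: 1110 XOR 1011 = 0101
  pos 1: 1011 XOR 1011 = 0000
  pos 6: 1011 XOR 1011 = 0000
Remainder (last 3 bits) = 000. This is the CRC / FCS.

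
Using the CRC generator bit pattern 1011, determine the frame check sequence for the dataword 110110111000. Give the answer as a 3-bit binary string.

111

Append 3 zeros: 110110111000000. Divide by 1011 (XOR where the leading bit is 1):
  pos 0: 1101 XOR 1011 = 0110
  pos 1: 1101 XOR 1011 = 0110
  pos 2: 1100 XOR 1011 = 0111
  pos 3: 1111 XOR 1011 = 0100
  pos 4: 1001 XOR 1011 = 0010
  pos 6: 1010 XOR 1011 = 0001
  pos 9: 1000 XOR 1011 = 0011
  pos 11: 1100 XOR 1011 = 0111
Remainder (last 3 bits) = 111. This is the CRC / FCS.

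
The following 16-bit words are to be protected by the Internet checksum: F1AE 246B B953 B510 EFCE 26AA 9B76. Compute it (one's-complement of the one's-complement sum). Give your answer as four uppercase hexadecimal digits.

One's-complement addition (fold any carry out of bit 15 back into bit 0):
  0xF1AE + 0x246B = 0x11619 → wrap carry → 0x161A
  0x161A + 0xB953 = 0x0CF6D
  0xCF6D + 0xB510 = 0x1847D → wrap carry → 0x847E
  0x847E + 0xEFCE = 0x1744C → wrap carry → 0x744D
  0x744D + 0x26AA = 0x09AF7
  0x9AF7 + 0x9B76 = 0x1366D → wrap carry → 0x366E
One's-complement sum = 0x366E.
Checksum = ~0x366E & 0xFFFF = 0xC991.

C991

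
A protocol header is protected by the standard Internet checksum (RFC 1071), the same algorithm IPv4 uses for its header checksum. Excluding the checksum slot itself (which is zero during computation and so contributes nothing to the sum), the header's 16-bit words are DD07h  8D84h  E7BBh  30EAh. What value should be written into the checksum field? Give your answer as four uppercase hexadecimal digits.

7CCD

One's-complement addition (fold any carry out of bit 15 back into bit 0):
  0xDD07 + 0x8D84 = 0x16A8B → wrap carry → 0x6A8C
  0x6A8C + 0xE7BB = 0x15247 → wrap carry → 0x5248
  0x5248 + 0x30EA = 0x08332
One's-complement sum = 0x8332.
Checksum = ~0x8332 & 0xFFFF = 0x7CCD.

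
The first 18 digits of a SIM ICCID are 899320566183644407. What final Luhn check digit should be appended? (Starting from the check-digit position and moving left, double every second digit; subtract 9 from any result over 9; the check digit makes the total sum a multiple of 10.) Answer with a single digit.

5

Partial digits right→left: 7 0 4 4 4 6 3 8 1 6 6 5 0 2 3 9 9 8
Double every second digit counting from the check-digit position (so the 1st, 3rd, 5th, ... of the partial from the right).
  doubled (with −9 where >9): 5 8 8 6 2 3 0 6 9 → sum 47
  kept as-is: 0 4 6 8 6 5 2 9 8 → sum 48
Total = 47 + 48 = 95.
Check digit = (10 − (95 mod 10)) mod 10 = 5.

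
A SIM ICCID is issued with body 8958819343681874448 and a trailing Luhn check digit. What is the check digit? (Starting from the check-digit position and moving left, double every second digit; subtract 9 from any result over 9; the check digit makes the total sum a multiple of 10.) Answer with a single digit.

5

Partial digits right→left: 8 4 4 4 7 8 1 8 6 3 4 3 9 1 8 8 5 9 8
Double every second digit counting from the check-digit position (so the 1st, 3rd, 5th, ... of the partial from the right).
  doubled (with −9 where >9): 7 8 5 2 3 8 9 7 1 7 → sum 57
  kept as-is: 4 4 8 8 3 3 1 8 9 → sum 48
Total = 57 + 48 = 105.
Check digit = (10 − (105 mod 10)) mod 10 = 5.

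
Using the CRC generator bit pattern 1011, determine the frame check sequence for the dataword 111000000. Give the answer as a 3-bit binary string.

Append 3 zeros: 111000000000. Divide by 1011 (XOR where the leading bit is 1):
  pos 0: 1110 XOR 1011 = 0101
  pos 1: 1010 XOR 1011 = 0001
  pos 4: 1000 XOR 1011 = 0011
  pos 6: 1100 XOR 1011 = 0111
  pos 7: 1110 XOR 1011 = 0101
  pos 8: 1010 XOR 1011 = 0001
Remainder (last 3 bits) = 001. This is the CRC / FCS.

001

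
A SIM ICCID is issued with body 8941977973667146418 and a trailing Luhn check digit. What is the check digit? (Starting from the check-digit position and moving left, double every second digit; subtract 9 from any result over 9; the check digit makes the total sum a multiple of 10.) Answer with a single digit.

2

Partial digits right→left: 8 1 4 6 4 1 7 6 6 3 7 9 7 7 9 1 4 9 8
Double every second digit counting from the check-digit position (so the 1st, 3rd, 5th, ... of the partial from the right).
  doubled (with −9 where >9): 7 8 8 5 3 5 5 9 8 7 → sum 65
  kept as-is: 1 6 1 6 3 9 7 1 9 → sum 43
Total = 65 + 43 = 108.
Check digit = (10 − (108 mod 10)) mod 10 = 2.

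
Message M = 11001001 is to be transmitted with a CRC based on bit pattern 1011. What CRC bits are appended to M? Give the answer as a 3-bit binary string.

001

Append 3 zeros: 11001001000. Divide by 1011 (XOR where the leading bit is 1):
  pos 0: 1100 XOR 1011 = 0111
  pos 1: 1111 XOR 1011 = 0100
  pos 2: 1000 XOR 1011 = 0011
  pos 4: 1101 XOR 1011 = 0110
  pos 5: 1100 XOR 1011 = 0111
  pos 6: 1110 XOR 1011 = 0101
  pos 7: 1010 XOR 1011 = 0001
Remainder (last 3 bits) = 001. This is the CRC / FCS.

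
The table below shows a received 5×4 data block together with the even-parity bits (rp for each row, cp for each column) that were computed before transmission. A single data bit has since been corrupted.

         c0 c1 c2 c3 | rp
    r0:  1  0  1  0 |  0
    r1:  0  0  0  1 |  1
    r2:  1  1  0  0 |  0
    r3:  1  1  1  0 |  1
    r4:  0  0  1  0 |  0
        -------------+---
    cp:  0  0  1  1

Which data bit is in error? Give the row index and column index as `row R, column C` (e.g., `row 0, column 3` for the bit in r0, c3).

Recompute each row's even parity and compare to rp:
  r0: data parity 0, sent rp 0 → ok
  r1: data parity 1, sent rp 1 → ok
  r2: data parity 0, sent rp 0 → ok
  r3: data parity 1, sent rp 1 → ok
  r4: data parity 1, sent rp 0 → mismatch
Recompute each column's even parity and compare to cp:
  c0: data parity 1, sent cp 0 → mismatch
  c1: data parity 0, sent cp 0 → ok
  c2: data parity 1, sent cp 1 → ok
  c3: data parity 1, sent cp 1 → ok
Exactly one row (r4) and one column (c0) fail → the flipped bit is at their intersection.

row 4, column 0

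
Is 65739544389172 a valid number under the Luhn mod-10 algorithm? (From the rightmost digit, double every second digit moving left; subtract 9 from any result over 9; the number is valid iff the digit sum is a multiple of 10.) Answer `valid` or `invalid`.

From the right, keep odd positions and double even positions (subtract 9 from any doubled value over 9):
  doubled (positions 2,4,...): 5 9 6 8 9 5 3 → sum 45
  kept (positions 1,3,...): 2 1 8 4 5 3 5 → sum 28
Total = 73.
73 mod 10 = 3, so the number is invalid.

invalid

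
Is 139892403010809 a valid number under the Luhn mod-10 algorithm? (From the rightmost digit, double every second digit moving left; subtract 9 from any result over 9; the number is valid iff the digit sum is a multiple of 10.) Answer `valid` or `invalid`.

From the right, keep odd positions and double even positions (subtract 9 from any doubled value over 9):
  doubled (positions 2,4,...): 0 0 0 0 4 7 6 → sum 17
  kept (positions 1,3,...): 9 8 1 3 4 9 9 1 → sum 44
Total = 61.
61 mod 10 = 1, so the number is invalid.

invalid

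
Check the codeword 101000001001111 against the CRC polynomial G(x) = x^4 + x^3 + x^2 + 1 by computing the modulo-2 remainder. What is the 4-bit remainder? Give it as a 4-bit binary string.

0111

Modulo-2 division of 101000001001111 by 11101:
  pos 0: 10100 XOR 11101 = 01001
  pos 1: 10010 XOR 11101 = 01111
  pos 2: 11110 XOR 11101 = 00011
  pos 5: 11010 XOR 11101 = 00111
  pos 7: 11101 XOR 11101 = 00000
Remainder = 0111 (nonzero — an error is detected).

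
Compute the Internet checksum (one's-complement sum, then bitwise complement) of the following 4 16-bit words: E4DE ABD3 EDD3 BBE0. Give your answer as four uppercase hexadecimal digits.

C598

One's-complement addition (fold any carry out of bit 15 back into bit 0):
  0xE4DE + 0xABD3 = 0x190B1 → wrap carry → 0x90B2
  0x90B2 + 0xEDD3 = 0x17E85 → wrap carry → 0x7E86
  0x7E86 + 0xBBE0 = 0x13A66 → wrap carry → 0x3A67
One's-complement sum = 0x3A67.
Checksum = ~0x3A67 & 0xFFFF = 0xC598.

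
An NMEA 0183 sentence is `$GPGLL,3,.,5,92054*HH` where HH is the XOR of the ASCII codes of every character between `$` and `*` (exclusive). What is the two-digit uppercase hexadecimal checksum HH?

42

XOR the ASCII codes of the payload characters:
  'G' = 0x47 → acc = 0x47
  'P' = 0x50 → acc = 0x17
  'G' = 0x47 → acc = 0x50
  'L' = 0x4C → acc = 0x1C
  'L' = 0x4C → acc = 0x50
  ',' = 0x2C → acc = 0x7C
  '3' = 0x33 → acc = 0x4F
  ',' = 0x2C → acc = 0x63
  '.' = 0x2E → acc = 0x4D
  ',' = 0x2C → acc = 0x61
  '5' = 0x35 → acc = 0x54
  ',' = 0x2C → acc = 0x78
  '9' = 0x39 → acc = 0x41
  '2' = 0x32 → acc = 0x73
  '0' = 0x30 → acc = 0x43
  '5' = 0x35 → acc = 0x76
  '4' = 0x34 → acc = 0x42
Checksum = 0x42.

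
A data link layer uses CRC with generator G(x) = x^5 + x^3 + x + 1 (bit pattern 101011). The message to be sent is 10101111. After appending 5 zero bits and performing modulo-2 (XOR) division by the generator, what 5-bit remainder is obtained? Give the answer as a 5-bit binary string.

Append 5 zeros: 1010111100000. Divide by 101011 (XOR where the leading bit is 1):
  pos 0: 101011 XOR 101011 = 000000
  pos 6: 110000 XOR 101011 = 011011
  pos 7: 110110 XOR 101011 = 011101
Remainder (last 5 bits) = 11101. This is the CRC / FCS.

11101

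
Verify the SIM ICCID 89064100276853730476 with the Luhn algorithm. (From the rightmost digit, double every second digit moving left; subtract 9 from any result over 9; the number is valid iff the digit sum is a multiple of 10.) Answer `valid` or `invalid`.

From the right, keep odd positions and double even positions (subtract 9 from any doubled value over 9):
  doubled (positions 2,4,...): 5 0 5 1 3 4 0 8 0 7 → sum 33
  kept (positions 1,3,...): 6 4 3 3 8 7 0 1 6 9 → sum 47
Total = 80.
80 mod 10 = 0, so the number is valid.

valid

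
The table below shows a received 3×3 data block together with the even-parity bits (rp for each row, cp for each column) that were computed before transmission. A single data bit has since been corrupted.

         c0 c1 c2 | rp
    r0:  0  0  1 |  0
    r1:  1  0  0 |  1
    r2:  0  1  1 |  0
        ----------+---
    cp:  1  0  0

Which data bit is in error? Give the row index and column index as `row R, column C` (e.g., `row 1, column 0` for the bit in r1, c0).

row 0, column 1

Recompute each row's even parity and compare to rp:
  r0: data parity 1, sent rp 0 → mismatch
  r1: data parity 1, sent rp 1 → ok
  r2: data parity 0, sent rp 0 → ok
Recompute each column's even parity and compare to cp:
  c0: data parity 1, sent cp 1 → ok
  c1: data parity 1, sent cp 0 → mismatch
  c2: data parity 0, sent cp 0 → ok
Exactly one row (r0) and one column (c1) fail → the flipped bit is at their intersection.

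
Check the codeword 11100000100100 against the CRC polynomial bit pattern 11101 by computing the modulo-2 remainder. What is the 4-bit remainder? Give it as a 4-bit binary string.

Modulo-2 division of 11100000100100 by 11101:
  pos 0: 11100 XOR 11101 = 00001
  pos 4: 10001 XOR 11101 = 01100
  pos 5: 11000 XOR 11101 = 00101
  pos 7: 10101 XOR 11101 = 01000
  pos 8: 10000 XOR 11101 = 01101
  pos 9: 11010 XOR 11101 = 00111
Remainder = 0111 (nonzero — an error is detected).

0111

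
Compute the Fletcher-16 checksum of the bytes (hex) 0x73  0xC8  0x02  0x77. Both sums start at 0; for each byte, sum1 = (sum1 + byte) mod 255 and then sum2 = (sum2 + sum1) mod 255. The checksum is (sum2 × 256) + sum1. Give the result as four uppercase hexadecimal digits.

Running sums (mod 255):
  after byte 0 (0x73): sum1=115, sum2=115
  after byte 1 (0xC8): sum1=60, sum2=175
  after byte 2 (0x02): sum1=62, sum2=237
  after byte 3 (0x77): sum1=181, sum2=163
Checksum = sum2·256 + sum1 = 163·256 + 181 = 41909 = 0xA3B5.

A3B5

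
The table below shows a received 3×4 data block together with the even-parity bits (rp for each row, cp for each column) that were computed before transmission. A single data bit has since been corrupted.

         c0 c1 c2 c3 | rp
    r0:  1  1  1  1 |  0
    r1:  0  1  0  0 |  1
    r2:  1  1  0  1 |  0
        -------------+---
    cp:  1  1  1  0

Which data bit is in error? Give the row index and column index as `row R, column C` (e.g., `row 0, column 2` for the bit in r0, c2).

Recompute each row's even parity and compare to rp:
  r0: data parity 0, sent rp 0 → ok
  r1: data parity 1, sent rp 1 → ok
  r2: data parity 1, sent rp 0 → mismatch
Recompute each column's even parity and compare to cp:
  c0: data parity 0, sent cp 1 → mismatch
  c1: data parity 1, sent cp 1 → ok
  c2: data parity 1, sent cp 1 → ok
  c3: data parity 0, sent cp 0 → ok
Exactly one row (r2) and one column (c0) fail → the flipped bit is at their intersection.

row 2, column 0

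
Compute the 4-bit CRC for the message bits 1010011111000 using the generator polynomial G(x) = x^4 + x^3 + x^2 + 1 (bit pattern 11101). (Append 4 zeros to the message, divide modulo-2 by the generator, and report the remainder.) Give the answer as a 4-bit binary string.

0111

Append 4 zeros: 10100111110000000. Divide by 11101 (XOR where the leading bit is 1):
  pos 0: 10100 XOR 11101 = 01001
  pos 1: 10011 XOR 11101 = 01110
  pos 2: 11101 XOR 11101 = 00000
  pos 7: 11100 XOR 11101 = 00001
  pos 11: 10000 XOR 11101 = 01101
  pos 12: 11010 XOR 11101 = 00111
Remainder (last 4 bits) = 0111. This is the CRC / FCS.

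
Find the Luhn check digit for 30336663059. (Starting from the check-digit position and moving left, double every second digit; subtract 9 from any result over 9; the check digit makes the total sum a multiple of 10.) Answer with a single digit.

6

Partial digits right→left: 9 5 0 3 6 6 6 3 3 0 3
Double every second digit counting from the check-digit position (so the 1st, 3rd, 5th, ... of the partial from the right).
  doubled (with −9 where >9): 9 0 3 3 6 6 → sum 27
  kept as-is: 5 3 6 3 0 → sum 17
Total = 27 + 17 = 44.
Check digit = (10 − (44 mod 10)) mod 10 = 6.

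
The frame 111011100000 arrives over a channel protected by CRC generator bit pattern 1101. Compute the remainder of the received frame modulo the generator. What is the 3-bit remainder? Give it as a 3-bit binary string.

010

Modulo-2 division of 111011100000 by 1101:
  pos 0: 1110 XOR 1101 = 0011
  pos 2: 1111 XOR 1101 = 0010
  pos 4: 1010 XOR 1101 = 0111
  pos 5: 1110 XOR 1101 = 0011
  pos 7: 1100 XOR 1101 = 0001
Remainder = 010 (nonzero — an error is detected).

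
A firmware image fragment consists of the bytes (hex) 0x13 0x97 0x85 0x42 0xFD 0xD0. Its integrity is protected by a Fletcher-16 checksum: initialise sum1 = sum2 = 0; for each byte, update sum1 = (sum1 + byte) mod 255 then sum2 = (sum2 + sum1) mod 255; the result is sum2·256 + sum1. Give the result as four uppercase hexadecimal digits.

Running sums (mod 255):
  after byte 0 (0x13): sum1=19, sum2=19
  after byte 1 (0x97): sum1=170, sum2=189
  after byte 2 (0x85): sum1=48, sum2=237
  after byte 3 (0x42): sum1=114, sum2=96
  after byte 4 (0xFD): sum1=112, sum2=208
  after byte 5 (0xD0): sum1=65, sum2=18
Checksum = sum2·256 + sum1 = 18·256 + 65 = 4673 = 0x1241.

1241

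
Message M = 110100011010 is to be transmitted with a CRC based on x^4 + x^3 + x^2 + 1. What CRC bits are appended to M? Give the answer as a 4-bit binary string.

0000

Append 4 zeros: 1101000110100000. Divide by 11101 (XOR where the leading bit is 1):
  pos 0: 11010 XOR 11101 = 00111
  pos 2: 11100 XOR 11101 = 00001
  pos 6: 11101 XOR 11101 = 00000
Remainder (last 4 bits) = 0000. This is the CRC / FCS.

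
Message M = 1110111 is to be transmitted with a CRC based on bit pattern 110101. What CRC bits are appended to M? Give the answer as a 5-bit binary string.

10001

Append 5 zeros: 111011100000. Divide by 110101 (XOR where the leading bit is 1):
  pos 0: 111011 XOR 110101 = 001110
  pos 2: 111010 XOR 110101 = 001111
  pos 4: 111100 XOR 110101 = 001001
  pos 6: 100100 XOR 110101 = 010001
Remainder (last 5 bits) = 10001. This is the CRC / FCS.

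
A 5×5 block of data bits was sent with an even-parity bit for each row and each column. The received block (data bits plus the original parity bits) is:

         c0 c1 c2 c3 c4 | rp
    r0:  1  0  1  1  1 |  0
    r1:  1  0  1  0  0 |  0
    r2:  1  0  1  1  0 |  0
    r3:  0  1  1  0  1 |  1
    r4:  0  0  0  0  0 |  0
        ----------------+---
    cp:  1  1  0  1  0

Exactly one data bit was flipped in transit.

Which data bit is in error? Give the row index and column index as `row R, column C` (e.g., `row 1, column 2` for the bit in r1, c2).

row 2, column 3

Recompute each row's even parity and compare to rp:
  r0: data parity 0, sent rp 0 → ok
  r1: data parity 0, sent rp 0 → ok
  r2: data parity 1, sent rp 0 → mismatch
  r3: data parity 1, sent rp 1 → ok
  r4: data parity 0, sent rp 0 → ok
Recompute each column's even parity and compare to cp:
  c0: data parity 1, sent cp 1 → ok
  c1: data parity 1, sent cp 1 → ok
  c2: data parity 0, sent cp 0 → ok
  c3: data parity 0, sent cp 1 → mismatch
  c4: data parity 0, sent cp 0 → ok
Exactly one row (r2) and one column (c3) fail → the flipped bit is at their intersection.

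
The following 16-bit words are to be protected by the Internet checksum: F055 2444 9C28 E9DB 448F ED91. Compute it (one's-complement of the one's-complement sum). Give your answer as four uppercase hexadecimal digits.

One's-complement addition (fold any carry out of bit 15 back into bit 0):
  0xF055 + 0x2444 = 0x11499 → wrap carry → 0x149A
  0x149A + 0x9C28 = 0x0B0C2
  0xB0C2 + 0xE9DB = 0x19A9D → wrap carry → 0x9A9E
  0x9A9E + 0x448F = 0x0DF2D
  0xDF2D + 0xED91 = 0x1CCBE → wrap carry → 0xCCBF
One's-complement sum = 0xCCBF.
Checksum = ~0xCCBF & 0xFFFF = 0x3340.

3340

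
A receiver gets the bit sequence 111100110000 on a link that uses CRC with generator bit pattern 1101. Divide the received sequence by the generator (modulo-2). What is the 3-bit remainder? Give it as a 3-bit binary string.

000

Modulo-2 division of 111100110000 by 1101:
  pos 0: 1111 XOR 1101 = 0010
  pos 2: 1000 XOR 1101 = 0101
  pos 3: 1011 XOR 1101 = 0110
  pos 4: 1101 XOR 1101 = 0000
Remainder = 000 (zero — the frame passes the CRC check).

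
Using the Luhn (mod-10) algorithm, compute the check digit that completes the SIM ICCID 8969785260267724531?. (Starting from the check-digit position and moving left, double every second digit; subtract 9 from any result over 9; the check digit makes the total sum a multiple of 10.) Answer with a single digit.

Partial digits right→left: 1 3 5 4 2 7 7 6 2 0 6 2 5 8 7 9 6 9 8
Double every second digit counting from the check-digit position (so the 1st, 3rd, 5th, ... of the partial from the right).
  doubled (with −9 where >9): 2 1 4 5 4 3 1 5 3 7 → sum 35
  kept as-is: 3 4 7 6 0 2 8 9 9 → sum 48
Total = 35 + 48 = 83.
Check digit = (10 − (83 mod 10)) mod 10 = 7.

7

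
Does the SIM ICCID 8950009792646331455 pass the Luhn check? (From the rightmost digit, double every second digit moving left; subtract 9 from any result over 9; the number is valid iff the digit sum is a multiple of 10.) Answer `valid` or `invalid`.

From the right, keep odd positions and double even positions (subtract 9 from any doubled value over 9):
  doubled (positions 2,4,...): 1 2 6 8 4 5 0 0 9 → sum 35
  kept (positions 1,3,...): 5 4 3 6 6 9 9 0 5 8 → sum 55
Total = 90.
90 mod 10 = 0, so the number is valid.

valid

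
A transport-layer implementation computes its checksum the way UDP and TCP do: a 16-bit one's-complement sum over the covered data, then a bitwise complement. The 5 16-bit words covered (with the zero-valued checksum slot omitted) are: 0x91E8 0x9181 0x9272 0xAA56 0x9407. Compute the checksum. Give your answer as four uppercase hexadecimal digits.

One's-complement addition (fold any carry out of bit 15 back into bit 0):
  0x91E8 + 0x9181 = 0x12369 → wrap carry → 0x236A
  0x236A + 0x9272 = 0x0B5DC
  0xB5DC + 0xAA56 = 0x16032 → wrap carry → 0x6033
  0x6033 + 0x9407 = 0x0F43A
One's-complement sum = 0xF43A.
Checksum = ~0xF43A & 0xFFFF = 0x0BC5.

0BC5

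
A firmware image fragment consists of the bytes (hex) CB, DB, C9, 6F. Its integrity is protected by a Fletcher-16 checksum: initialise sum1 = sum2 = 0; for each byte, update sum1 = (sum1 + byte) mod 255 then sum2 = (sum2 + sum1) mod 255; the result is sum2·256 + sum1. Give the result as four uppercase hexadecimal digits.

C5E0

Running sums (mod 255):
  after byte 0 (CB): sum1=203, sum2=203
  after byte 1 (DB): sum1=167, sum2=115
  after byte 2 (C9): sum1=113, sum2=228
  after byte 3 (6F): sum1=224, sum2=197
Checksum = sum2·256 + sum1 = 197·256 + 224 = 50656 = 0xC5E0.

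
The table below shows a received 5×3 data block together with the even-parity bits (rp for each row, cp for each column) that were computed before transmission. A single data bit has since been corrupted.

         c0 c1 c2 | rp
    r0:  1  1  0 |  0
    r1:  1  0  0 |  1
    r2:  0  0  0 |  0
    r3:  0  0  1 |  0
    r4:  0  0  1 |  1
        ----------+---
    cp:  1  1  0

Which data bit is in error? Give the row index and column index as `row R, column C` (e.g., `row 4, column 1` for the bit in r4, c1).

row 3, column 0

Recompute each row's even parity and compare to rp:
  r0: data parity 0, sent rp 0 → ok
  r1: data parity 1, sent rp 1 → ok
  r2: data parity 0, sent rp 0 → ok
  r3: data parity 1, sent rp 0 → mismatch
  r4: data parity 1, sent rp 1 → ok
Recompute each column's even parity and compare to cp:
  c0: data parity 0, sent cp 1 → mismatch
  c1: data parity 1, sent cp 1 → ok
  c2: data parity 0, sent cp 0 → ok
Exactly one row (r3) and one column (c0) fail → the flipped bit is at their intersection.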